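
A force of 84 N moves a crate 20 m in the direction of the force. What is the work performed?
W = F·d = (84)(20) = 1680 J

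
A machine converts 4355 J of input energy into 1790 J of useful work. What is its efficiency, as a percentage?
η = W_out/W_in = 1790/4355 = 41.1%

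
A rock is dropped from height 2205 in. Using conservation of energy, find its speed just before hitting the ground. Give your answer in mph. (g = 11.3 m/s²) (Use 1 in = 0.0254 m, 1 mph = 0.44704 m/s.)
Convert to SI: h = 56.007 m
mgh = ½mv² ⇒ v = √(2gh) = √(2·11.3·56.007) = 35.5775 m/s = 79.58 mph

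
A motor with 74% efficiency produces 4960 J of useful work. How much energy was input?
W_in = W_out/η = 4960/0.74 = 6703 J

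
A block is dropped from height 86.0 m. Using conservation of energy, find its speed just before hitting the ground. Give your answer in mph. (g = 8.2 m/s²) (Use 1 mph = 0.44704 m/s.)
mgh = ½mv² ⇒ v = √(2gh) = √(2·8.2·86.0) = 37.5553 m/s = 84.01 mph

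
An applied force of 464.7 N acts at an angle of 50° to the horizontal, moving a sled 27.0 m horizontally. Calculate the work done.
W = F·d·cosθ = (464.7)(27.0)cos(50°) = 8065 J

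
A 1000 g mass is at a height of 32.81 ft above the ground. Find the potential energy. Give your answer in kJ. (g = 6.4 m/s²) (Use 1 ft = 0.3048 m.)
Convert to SI: m = 1.0 kg, h = 10.0005 m
PE = mgh = (1.0)(6.4)(10.0005) = 64.0031 J = 0.064 kJ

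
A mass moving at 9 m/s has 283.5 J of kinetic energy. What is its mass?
m = 2·KE/v² = 2·283.5/(9)² = 7.0 kg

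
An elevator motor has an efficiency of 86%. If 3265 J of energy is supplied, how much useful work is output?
W_out = η·W_in = 0.86·3265 = 2807.9 J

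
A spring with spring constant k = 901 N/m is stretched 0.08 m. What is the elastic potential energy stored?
PE = ½kx² = ½(901)(0.08)² = 2.883 J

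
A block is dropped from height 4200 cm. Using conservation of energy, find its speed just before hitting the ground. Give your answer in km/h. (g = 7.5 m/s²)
Convert to SI: h = 42.0 m
mgh = ½mv² ⇒ v = √(2gh) = √(2·7.5·42.0) = 25.0998 m/s = 90.36 km/h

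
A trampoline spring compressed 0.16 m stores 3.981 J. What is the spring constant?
k = 2·PE/x² = 2·3.981/(0.16)² = 311.0 N/m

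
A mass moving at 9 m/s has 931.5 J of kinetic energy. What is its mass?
m = 2·KE/v² = 2·931.5/(9)² = 23.0 kg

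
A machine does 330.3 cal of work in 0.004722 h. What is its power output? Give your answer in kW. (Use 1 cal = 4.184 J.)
Convert to SI: W = 1381.98 J, t = 16.9992 s
P = W/t = 1381.98/16.9992 = 81.2965 W = 0.0813 kW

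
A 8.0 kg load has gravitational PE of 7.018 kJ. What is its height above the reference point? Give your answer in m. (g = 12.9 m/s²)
Convert to SI: m = 8.0 kg, PE = 7018.0 J
h = PE/(mg) = 7018.0/(8.0·12.9) = 68.0 m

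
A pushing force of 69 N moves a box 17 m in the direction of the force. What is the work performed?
W = F·d = (69)(17) = 1173 J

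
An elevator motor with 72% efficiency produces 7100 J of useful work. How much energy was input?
W_in = W_out/η = 7100/0.72 = 9861 J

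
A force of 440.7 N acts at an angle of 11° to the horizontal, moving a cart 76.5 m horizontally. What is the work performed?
W = F·d·cosθ = (440.7)(76.5)cos(11°) = 33090 J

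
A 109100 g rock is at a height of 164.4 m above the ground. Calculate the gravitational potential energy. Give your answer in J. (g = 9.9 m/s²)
Convert to SI: m = 109.1 kg, h = 164.4 m
PE = mgh = (109.1)(9.9)(164.4) = 177600 J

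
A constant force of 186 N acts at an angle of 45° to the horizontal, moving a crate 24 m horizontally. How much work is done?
W = F·d·cosθ = (186)(24)cos(45°) = 3157 J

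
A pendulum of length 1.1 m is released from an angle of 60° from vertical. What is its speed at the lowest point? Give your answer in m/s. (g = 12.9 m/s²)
h = L(1 − cosθ) = 1.1(1 − cos60°) = 0.55 m
v = √(2gh) = √(2·12.9·0.55) = 3.767 m/s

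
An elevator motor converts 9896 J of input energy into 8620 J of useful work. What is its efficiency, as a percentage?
η = W_out/W_in = 8620/9896 = 87.11%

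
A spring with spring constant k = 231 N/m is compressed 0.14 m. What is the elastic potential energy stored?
PE = ½kx² = ½(231)(0.14)² = 2.264 J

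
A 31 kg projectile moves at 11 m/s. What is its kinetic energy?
KE = ½mv² = ½(31)(11)² = 1875.5 J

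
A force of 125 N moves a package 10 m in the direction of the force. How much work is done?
W = F·d = (125)(10) = 1250 J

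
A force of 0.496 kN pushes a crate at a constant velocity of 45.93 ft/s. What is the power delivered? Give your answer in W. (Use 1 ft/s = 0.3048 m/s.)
Convert to SI: F = 496.0 N, v = 13.9995 m/s
P = Fv = (496.0)(13.9995) = 6944 W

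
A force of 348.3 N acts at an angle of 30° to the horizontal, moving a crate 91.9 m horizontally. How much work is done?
W = F·d·cosθ = (348.3)(91.9)cos(30°) = 27720 J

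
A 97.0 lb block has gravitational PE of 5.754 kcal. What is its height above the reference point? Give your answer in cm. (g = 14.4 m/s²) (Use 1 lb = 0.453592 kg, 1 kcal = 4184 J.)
Convert to SI: m = 43.9984 kg, PE = 24074.7 J
h = PE/(mg) = 24074.7/(43.9984·14.4) = 37.9981 m = 3800 cm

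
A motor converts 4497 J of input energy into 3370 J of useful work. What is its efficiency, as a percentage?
η = W_out/W_in = 3370/4497 = 74.94%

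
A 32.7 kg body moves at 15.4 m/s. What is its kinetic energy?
KE = ½mv² = ½(32.7)(15.4)² = 3878 J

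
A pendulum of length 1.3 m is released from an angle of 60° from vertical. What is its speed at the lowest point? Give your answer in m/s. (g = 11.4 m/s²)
h = L(1 − cosθ) = 1.3(1 − cos60°) = 0.65 m
v = √(2gh) = √(2·11.4·0.65) = 3.85 m/s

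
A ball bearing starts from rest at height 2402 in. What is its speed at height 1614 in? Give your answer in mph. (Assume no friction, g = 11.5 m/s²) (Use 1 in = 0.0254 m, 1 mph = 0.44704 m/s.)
Convert to SI: h₁−h₂ = 20.0152 m
mgh₁ = mgh₂ + ½mv² ⇒ v = √(2g(h₁−h₂)) = √(2·11.5·20.0152) = 21.4558 m/s = 48.0 mph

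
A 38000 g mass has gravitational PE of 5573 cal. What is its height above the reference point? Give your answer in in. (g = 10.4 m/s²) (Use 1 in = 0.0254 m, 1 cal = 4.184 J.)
Convert to SI: m = 38.0 kg, PE = 23317.4 J
h = PE/(mg) = 23317.4/(38.0·10.4) = 59.0016 m = 2323 in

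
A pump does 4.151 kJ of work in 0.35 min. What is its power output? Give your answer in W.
Convert to SI: W = 4151.0 J, t = 21.0 s
P = W/t = 4151.0/21.0 = 197.7 W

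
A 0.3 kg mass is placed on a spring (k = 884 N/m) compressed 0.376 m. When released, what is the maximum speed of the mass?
½kx² = ½mv² ⇒ v = x√(k/m) = (0.376)√(884/0.3) = 20.41 m/s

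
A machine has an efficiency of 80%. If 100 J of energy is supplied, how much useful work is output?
W_out = η·W_in = 0.8·100 = 80.0 J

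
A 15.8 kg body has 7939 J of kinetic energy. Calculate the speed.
v = √(2·KE/m) = √(2·7939/15.8) = 31.7 m/s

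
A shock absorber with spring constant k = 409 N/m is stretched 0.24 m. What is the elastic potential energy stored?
PE = ½kx² = ½(409)(0.24)² = 11.78 J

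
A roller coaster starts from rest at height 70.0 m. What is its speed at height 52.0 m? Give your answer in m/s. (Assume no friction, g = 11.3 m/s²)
mgh₁ = mgh₂ + ½mv² ⇒ v = √(2g(h₁−h₂)) = √(2·11.3·18.0) = 20.17 m/s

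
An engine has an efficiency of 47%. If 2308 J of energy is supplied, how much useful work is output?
W_out = η·W_in = 0.47·2308 = 1084.76 J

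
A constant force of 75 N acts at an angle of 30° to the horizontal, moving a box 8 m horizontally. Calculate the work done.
W = F·d·cosθ = (75)(8)cos(30°) = 519.6 J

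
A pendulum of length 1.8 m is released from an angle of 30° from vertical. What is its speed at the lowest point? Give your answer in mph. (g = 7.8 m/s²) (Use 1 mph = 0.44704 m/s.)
h = L(1 − cosθ) = 1.8(1 − cos30°) = 0.241154 m
v = √(2gh) = √(2·7.8·0.241154) = 1.93959 m/s = 4.339 mph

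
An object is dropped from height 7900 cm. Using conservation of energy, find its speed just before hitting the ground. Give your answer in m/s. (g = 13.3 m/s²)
Convert to SI: h = 79.0 m
mgh = ½mv² ⇒ v = √(2gh) = √(2·13.3·79.0) = 45.84 m/s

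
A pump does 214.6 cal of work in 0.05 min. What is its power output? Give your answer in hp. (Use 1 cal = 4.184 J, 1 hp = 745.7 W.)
Convert to SI: W = 897.886 J, t = 3.0 s
P = W/t = 897.886/3.0 = 299.295 W = 0.4014 hp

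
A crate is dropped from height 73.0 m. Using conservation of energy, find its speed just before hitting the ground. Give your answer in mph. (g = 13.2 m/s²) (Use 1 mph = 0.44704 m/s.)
mgh = ½mv² ⇒ v = √(2gh) = √(2·13.2·73.0) = 43.8999 m/s = 98.2 mph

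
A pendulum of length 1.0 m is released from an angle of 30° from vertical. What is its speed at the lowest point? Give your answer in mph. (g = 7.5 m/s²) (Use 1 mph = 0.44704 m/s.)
h = L(1 − cosθ) = 1.0(1 − cos30°) = 0.133975 m
v = √(2gh) = √(2·7.5·0.133975) = 1.41761 m/s = 3.171 mph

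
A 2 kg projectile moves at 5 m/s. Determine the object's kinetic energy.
KE = ½mv² = ½(2)(5)² = 25.0 J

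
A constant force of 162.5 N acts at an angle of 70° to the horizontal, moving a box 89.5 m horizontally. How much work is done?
W = F·d·cosθ = (162.5)(89.5)cos(70°) = 4974 J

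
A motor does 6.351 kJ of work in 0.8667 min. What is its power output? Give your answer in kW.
Convert to SI: W = 6351.0 J, t = 52.002 s
P = W/t = 6351.0/52.002 = 122.13 W = 0.1221 kW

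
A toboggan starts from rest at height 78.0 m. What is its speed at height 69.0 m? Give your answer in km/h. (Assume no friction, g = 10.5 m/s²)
mgh₁ = mgh₂ + ½mv² ⇒ v = √(2g(h₁−h₂)) = √(2·10.5·9.0) = 13.7477 m/s = 49.49 km/h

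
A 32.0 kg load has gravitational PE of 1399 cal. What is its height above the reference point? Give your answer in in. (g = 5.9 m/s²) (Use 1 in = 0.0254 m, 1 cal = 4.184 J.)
Convert to SI: m = 32.0 kg, PE = 5853.42 J
h = PE/(mg) = 5853.42/(32.0·5.9) = 31.0033 m = 1221 in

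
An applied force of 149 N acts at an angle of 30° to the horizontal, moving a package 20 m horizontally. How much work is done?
W = F·d·cosθ = (149)(20)cos(30°) = 2581 J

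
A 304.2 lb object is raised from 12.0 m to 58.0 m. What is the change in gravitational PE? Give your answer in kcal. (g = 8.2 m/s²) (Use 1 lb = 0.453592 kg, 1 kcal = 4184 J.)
Convert to SI: m = 137.983 kg, Δh = 46.0 m
ΔPE = mgΔh = (137.983)(8.2)(46.0) = 52047.1 J = 12.44 kcal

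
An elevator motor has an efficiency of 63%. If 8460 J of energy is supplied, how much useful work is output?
W_out = η·W_in = 0.63·8460 = 5329.8 J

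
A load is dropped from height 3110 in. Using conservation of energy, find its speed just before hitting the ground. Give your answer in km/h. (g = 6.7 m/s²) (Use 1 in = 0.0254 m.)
Convert to SI: h = 78.994 m
mgh = ½mv² ⇒ v = √(2gh) = √(2·6.7·78.994) = 32.5349 m/s = 117.1 km/h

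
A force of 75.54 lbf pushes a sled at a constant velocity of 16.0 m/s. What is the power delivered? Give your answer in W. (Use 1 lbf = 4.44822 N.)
Convert to SI: F = 336.019 N, v = 16.0 m/s
P = Fv = (336.019)(16.0) = 5376 W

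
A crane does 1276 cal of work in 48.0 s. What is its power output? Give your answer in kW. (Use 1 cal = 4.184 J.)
Convert to SI: W = 5338.78 J, t = 48.0 s
P = W/t = 5338.78/48.0 = 111.225 W = 0.1112 kW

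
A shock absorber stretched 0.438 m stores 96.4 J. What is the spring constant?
k = 2·PE/x² = 2·96.4/(0.438)² = 1005 N/m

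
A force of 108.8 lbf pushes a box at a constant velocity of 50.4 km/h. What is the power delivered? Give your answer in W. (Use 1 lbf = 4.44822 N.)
Convert to SI: F = 483.966 N, v = 14.0 m/s
P = Fv = (483.966)(14.0) = 6776 W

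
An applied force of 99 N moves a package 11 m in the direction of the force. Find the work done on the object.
W = F·d = (99)(11) = 1089 J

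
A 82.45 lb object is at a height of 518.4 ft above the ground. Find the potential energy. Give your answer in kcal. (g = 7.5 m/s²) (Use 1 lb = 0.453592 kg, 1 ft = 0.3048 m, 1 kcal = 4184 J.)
Convert to SI: m = 37.3987 kg, h = 158.008 m
PE = mgh = (37.3987)(7.5)(158.008) = 44319.7 J = 10.59 kcal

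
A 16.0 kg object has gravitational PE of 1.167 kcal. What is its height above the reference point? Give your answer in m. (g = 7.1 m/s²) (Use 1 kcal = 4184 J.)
Convert to SI: m = 16.0 kg, PE = 4882.73 J
h = PE/(mg) = 4882.73/(16.0·7.1) = 42.98 m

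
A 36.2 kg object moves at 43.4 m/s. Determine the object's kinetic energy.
KE = ½mv² = ½(36.2)(43.4)² = 34090 J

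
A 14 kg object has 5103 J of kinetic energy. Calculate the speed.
v = √(2·KE/m) = √(2·5103/14) = 27.0 m/s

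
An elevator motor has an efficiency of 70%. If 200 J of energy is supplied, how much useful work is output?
W_out = η·W_in = 0.7·200 = 140.0 J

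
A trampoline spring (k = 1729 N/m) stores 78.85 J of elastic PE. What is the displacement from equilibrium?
x = √(2·PE/k) = √(2·78.85/1729) = 0.302 m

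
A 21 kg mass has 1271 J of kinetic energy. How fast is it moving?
v = √(2·KE/m) = √(2·1271/21) = 11.0 m/s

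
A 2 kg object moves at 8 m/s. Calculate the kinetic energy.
KE = ½mv² = ½(2)(8)² = 64.0 J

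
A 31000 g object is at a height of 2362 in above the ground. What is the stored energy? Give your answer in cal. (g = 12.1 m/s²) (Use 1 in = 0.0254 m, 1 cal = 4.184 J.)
Convert to SI: m = 31.0 kg, h = 59.9948 m
PE = mgh = (31.0)(12.1)(59.9948) = 22504.0 J = 5379 cal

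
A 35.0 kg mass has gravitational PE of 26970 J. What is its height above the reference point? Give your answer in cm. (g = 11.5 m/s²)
h = PE/(mg) = 26970.0/(35.0·11.5) = 67.0062 m = 6701 cm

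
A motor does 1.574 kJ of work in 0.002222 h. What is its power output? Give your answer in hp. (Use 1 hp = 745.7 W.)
Convert to SI: W = 1574.0 J, t = 7.9992 s
P = W/t = 1574.0/7.9992 = 196.77 W = 0.2639 hp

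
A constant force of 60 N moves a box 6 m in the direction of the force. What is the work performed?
W = F·d = (60)(6) = 360.0 J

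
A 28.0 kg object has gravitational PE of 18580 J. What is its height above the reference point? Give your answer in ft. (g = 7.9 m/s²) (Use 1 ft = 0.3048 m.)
h = PE/(mg) = 18580.0/(28.0·7.9) = 83.9964 m = 275.6 ft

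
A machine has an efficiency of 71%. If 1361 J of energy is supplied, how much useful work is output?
W_out = η·W_in = 0.71·1361 = 966.31 J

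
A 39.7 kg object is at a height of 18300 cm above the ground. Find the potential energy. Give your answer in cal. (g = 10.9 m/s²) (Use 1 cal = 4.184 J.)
Convert to SI: m = 39.7 kg, h = 183.0 m
PE = mgh = (39.7)(10.9)(183.0) = 79189.6 J = 18930 cal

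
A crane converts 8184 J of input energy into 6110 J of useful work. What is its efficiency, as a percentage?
η = W_out/W_in = 6110/8184 = 74.66%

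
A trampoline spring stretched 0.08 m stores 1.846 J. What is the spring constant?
k = 2·PE/x² = 2·1.846/(0.08)² = 576.9 N/m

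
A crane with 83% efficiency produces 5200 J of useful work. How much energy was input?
W_in = W_out/η = 5200/0.83 = 6265 J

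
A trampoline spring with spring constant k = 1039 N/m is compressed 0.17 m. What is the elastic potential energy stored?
PE = ½kx² = ½(1039)(0.17)² = 15.01 J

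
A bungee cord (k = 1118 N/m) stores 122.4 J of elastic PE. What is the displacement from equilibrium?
x = √(2·PE/k) = √(2·122.4/1118) = 0.4679 m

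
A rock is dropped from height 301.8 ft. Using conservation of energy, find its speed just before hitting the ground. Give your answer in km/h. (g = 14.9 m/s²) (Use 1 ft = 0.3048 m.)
Convert to SI: h = 91.9886 m
mgh = ½mv² ⇒ v = √(2gh) = √(2·14.9·91.9886) = 52.3571 m/s = 188.5 km/h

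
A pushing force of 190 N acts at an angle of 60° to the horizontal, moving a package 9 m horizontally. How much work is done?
W = F·d·cosθ = (190)(9)cos(60°) = 855.0 J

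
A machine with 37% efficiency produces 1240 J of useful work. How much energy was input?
W_in = W_out/η = 1240/0.37 = 3351 J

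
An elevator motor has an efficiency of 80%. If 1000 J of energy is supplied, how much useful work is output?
W_out = η·W_in = 0.8·1000 = 800.0 J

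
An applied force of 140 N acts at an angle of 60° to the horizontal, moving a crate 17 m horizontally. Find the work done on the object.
W = F·d·cosθ = (140)(17)cos(60°) = 1190 J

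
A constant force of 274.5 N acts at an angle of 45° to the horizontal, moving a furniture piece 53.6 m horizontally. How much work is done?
W = F·d·cosθ = (274.5)(53.6)cos(45°) = 10400 J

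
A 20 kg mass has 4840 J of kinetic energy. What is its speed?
v = √(2·KE/m) = √(2·4840/20) = 22.0 m/s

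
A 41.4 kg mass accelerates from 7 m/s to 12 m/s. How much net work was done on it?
W = ΔKE = ½m(v₂² − v₁²) = ½(41.4)(12² − 7²) = 1966.5 J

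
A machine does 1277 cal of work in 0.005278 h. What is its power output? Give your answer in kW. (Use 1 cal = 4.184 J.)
Convert to SI: W = 5342.97 J, t = 19.0008 s
P = W/t = 5342.97/19.0008 = 281.197 W = 0.2812 kW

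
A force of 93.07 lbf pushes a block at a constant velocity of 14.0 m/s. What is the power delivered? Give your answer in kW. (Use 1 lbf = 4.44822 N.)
Convert to SI: F = 413.996 N, v = 14.0 m/s
P = Fv = (413.996)(14.0) = 5795.94 W = 5.796 kW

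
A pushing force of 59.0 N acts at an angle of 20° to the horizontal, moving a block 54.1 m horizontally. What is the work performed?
W = F·d·cosθ = (59.0)(54.1)cos(20°) = 2999 J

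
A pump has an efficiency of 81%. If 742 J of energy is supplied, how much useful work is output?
W_out = η·W_in = 0.81·742 = 601.02 J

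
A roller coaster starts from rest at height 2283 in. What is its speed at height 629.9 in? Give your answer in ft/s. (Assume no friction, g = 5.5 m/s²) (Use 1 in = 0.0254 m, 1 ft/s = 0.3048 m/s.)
Convert to SI: h₁−h₂ = 41.9887 m
mgh₁ = mgh₂ + ½mv² ⇒ v = √(2g(h₁−h₂)) = √(2·5.5·41.9887) = 21.4913 m/s = 70.51 ft/s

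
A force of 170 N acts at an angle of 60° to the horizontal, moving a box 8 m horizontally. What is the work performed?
W = F·d·cosθ = (170)(8)cos(60°) = 680.0 J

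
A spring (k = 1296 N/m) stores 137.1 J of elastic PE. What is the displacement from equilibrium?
x = √(2·PE/k) = √(2·137.1/1296) = 0.46 m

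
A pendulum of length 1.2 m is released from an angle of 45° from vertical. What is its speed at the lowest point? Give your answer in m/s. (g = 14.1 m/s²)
h = L(1 − cosθ) = 1.2(1 − cos45°) = 0.351472 m
v = √(2gh) = √(2·14.1·0.351472) = 3.148 m/s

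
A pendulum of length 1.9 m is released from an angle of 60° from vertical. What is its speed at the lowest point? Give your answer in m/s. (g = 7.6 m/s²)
h = L(1 − cosθ) = 1.9(1 − cos60°) = 0.95 m
v = √(2gh) = √(2·7.6·0.95) = 3.8 m/s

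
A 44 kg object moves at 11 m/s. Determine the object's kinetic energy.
KE = ½mv² = ½(44)(11)² = 2662.0 J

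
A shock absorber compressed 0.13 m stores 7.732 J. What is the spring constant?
k = 2·PE/x² = 2·7.732/(0.13)² = 915.0 N/m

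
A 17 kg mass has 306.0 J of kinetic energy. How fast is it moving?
v = √(2·KE/m) = √(2·306.0/17) = 6.0 m/s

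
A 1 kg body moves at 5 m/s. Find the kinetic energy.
KE = ½mv² = ½(1)(5)² = 12.5 J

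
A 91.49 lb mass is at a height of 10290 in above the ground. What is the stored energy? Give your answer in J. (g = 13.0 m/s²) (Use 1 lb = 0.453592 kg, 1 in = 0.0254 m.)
Convert to SI: m = 41.4991 kg, h = 261.366 m
PE = mgh = (41.4991)(13.0)(261.366) = 141000 J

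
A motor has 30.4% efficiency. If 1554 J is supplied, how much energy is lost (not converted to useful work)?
W_lost = W_in(1 − η) = 1554·(1 − 0.304) = 1082 J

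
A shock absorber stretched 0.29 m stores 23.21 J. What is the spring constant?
k = 2·PE/x² = 2·23.21/(0.29)² = 552.0 N/m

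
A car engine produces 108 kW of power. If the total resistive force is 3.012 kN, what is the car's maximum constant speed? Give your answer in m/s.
Convert to SI: F = 3012.0 N
P = Fv ⇒ v = P/F = 108000 W/3012.0 N = 35.86 m/s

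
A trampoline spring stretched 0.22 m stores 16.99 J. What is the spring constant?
k = 2·PE/x² = 2·16.99/(0.22)² = 702.1 N/m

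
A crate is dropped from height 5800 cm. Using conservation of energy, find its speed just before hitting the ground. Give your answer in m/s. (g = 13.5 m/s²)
Convert to SI: h = 58.0 m
mgh = ½mv² ⇒ v = √(2gh) = √(2·13.5·58.0) = 39.57 m/s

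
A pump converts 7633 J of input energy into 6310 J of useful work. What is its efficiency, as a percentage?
η = W_out/W_in = 6310/7633 = 82.67%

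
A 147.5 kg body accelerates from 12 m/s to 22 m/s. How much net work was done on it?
W = ΔKE = ½m(v₂² − v₁²) = ½(147.5)(22² − 12²) = 25075.0 J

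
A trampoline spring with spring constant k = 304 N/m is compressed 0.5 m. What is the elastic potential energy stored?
PE = ½kx² = ½(304)(0.5)² = 38.0 J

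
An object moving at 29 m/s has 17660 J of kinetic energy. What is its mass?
m = 2·KE/v² = 2·17660/(29)² = 42.0 kg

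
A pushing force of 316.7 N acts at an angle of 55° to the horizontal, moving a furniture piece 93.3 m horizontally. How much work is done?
W = F·d·cosθ = (316.7)(93.3)cos(55°) = 16950 J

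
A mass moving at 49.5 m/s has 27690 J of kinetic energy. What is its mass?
m = 2·KE/v² = 2·27690/(49.5)² = 22.6 kg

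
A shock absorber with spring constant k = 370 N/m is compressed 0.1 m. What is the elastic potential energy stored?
PE = ½kx² = ½(370)(0.1)² = 1.85 J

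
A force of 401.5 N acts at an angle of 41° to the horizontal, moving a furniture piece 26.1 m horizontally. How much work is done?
W = F·d·cosθ = (401.5)(26.1)cos(41°) = 7909 J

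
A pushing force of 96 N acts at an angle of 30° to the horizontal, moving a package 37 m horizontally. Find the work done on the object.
W = F·d·cosθ = (96)(37)cos(30°) = 3076 J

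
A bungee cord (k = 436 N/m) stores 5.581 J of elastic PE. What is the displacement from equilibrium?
x = √(2·PE/k) = √(2·5.581/436) = 0.16 m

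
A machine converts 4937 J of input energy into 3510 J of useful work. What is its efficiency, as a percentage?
η = W_out/W_in = 3510/4937 = 71.1%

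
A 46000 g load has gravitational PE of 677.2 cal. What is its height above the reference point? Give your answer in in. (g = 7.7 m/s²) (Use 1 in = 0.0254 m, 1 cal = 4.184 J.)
Convert to SI: m = 46.0 kg, PE = 2833.4 J
h = PE/(mg) = 2833.4/(46.0·7.7) = 7.99945 m = 314.9 in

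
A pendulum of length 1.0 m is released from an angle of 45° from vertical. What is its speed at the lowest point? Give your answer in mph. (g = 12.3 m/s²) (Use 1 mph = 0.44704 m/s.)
h = L(1 − cosθ) = 1.0(1 − cos45°) = 0.292893 m
v = √(2gh) = √(2·12.3·0.292893) = 2.68425 m/s = 6.004 mph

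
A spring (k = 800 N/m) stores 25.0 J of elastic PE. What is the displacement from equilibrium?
x = √(2·PE/k) = √(2·25.0/800) = 0.25 m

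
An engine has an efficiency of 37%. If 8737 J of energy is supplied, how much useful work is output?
W_out = η·W_in = 0.37·8737 = 3232.69 J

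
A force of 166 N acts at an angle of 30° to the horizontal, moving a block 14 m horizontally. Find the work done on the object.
W = F·d·cosθ = (166)(14)cos(30°) = 2013 J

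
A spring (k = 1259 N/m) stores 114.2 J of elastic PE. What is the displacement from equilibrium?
x = √(2·PE/k) = √(2·114.2/1259) = 0.4259 m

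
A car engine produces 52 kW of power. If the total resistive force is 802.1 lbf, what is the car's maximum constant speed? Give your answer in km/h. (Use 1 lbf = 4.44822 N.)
Convert to SI: F = 3567.92 N
P = Fv ⇒ v = P/F = 52000 W/3567.92 N = 14.5743 m/s = 52.47 km/h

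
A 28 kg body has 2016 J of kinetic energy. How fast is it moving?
v = √(2·KE/m) = √(2·2016/28) = 12.0 m/s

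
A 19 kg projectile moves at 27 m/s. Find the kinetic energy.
KE = ½mv² = ½(19)(27)² = 6925.5 J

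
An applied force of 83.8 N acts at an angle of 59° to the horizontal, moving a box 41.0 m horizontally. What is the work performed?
W = F·d·cosθ = (83.8)(41.0)cos(59°) = 1770 J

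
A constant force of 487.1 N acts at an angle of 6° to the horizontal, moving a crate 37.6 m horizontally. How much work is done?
W = F·d·cosθ = (487.1)(37.6)cos(6°) = 18210 J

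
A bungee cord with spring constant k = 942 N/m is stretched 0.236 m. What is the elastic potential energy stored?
PE = ½kx² = ½(942)(0.236)² = 26.23 J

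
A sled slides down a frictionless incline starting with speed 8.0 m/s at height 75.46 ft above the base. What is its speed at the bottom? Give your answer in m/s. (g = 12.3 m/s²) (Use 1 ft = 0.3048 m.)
Convert to SI: v₀ = 8.0 m/s, h = 23.0002 m
½mv₀² + mgh = ½mv² ⇒ v = √(v₀² + 2gh) = √(8.0² + 2·12.3·23.0002) = 25.1 m/s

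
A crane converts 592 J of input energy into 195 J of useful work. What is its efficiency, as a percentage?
η = W_out/W_in = 195/592 = 32.94%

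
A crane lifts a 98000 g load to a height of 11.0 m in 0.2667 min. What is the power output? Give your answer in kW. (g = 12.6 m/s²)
Convert to SI: m = 98.0 kg, h = 11.0 m, t = 16.002 s
P = mgh/t = (98.0)(12.6)(11.0)/16.002 = 848.819 W = 0.8488 kW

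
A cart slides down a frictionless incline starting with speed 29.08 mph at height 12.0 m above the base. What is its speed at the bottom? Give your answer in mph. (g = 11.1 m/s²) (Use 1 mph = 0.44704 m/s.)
Convert to SI: v₀ = 12.9999 m/s, h = 12.0 m
½mv₀² + mgh = ½mv² ⇒ v = √(v₀² + 2gh) = √(12.9999² + 2·11.1·12.0) = 20.8662 m/s = 46.68 mph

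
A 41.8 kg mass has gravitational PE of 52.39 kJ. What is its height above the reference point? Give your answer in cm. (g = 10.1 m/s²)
Convert to SI: m = 41.8 kg, PE = 52390.0 J
h = PE/(mg) = 52390.0/(41.8·10.1) = 124.094 m = 12410 cm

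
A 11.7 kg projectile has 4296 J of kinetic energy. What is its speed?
v = √(2·KE/m) = √(2·4296/11.7) = 27.1 m/s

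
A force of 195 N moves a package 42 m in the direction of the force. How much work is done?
W = F·d = (195)(42) = 8190 J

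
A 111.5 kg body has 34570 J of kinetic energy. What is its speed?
v = √(2·KE/m) = √(2·34570/111.5) = 24.9 m/s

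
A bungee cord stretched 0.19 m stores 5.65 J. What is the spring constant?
k = 2·PE/x² = 2·5.65/(0.19)² = 313.0 N/m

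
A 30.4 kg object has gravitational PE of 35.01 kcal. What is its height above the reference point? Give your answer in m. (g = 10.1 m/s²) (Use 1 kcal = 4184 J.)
Convert to SI: m = 30.4 kg, PE = 146482 J
h = PE/(mg) = 146482/(30.4·10.1) = 477.1 m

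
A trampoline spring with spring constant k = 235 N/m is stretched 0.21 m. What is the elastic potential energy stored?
PE = ½kx² = ½(235)(0.21)² = 5.182 J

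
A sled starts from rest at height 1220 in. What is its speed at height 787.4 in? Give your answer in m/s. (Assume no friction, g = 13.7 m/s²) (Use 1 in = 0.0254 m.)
Convert to SI: h₁−h₂ = 10.988 m
mgh₁ = mgh₂ + ½mv² ⇒ v = √(2g(h₁−h₂)) = √(2·13.7·10.988) = 17.35 m/s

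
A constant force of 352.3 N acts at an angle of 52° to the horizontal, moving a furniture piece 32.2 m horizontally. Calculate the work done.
W = F·d·cosθ = (352.3)(32.2)cos(52°) = 6984 J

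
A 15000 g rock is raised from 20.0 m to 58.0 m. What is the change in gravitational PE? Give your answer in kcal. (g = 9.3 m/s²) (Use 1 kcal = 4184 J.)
Convert to SI: m = 15.0 kg, Δh = 38.0 m
ΔPE = mgΔh = (15.0)(9.3)(38.0) = 5301.0 J = 1.267 kcal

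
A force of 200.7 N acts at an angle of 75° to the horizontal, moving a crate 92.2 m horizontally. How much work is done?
W = F·d·cosθ = (200.7)(92.2)cos(75°) = 4789 J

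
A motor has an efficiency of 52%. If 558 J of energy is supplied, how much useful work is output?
W_out = η·W_in = 0.52·558 = 290.16 J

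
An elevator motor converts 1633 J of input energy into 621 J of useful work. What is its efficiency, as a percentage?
η = W_out/W_in = 621/1633 = 38.03%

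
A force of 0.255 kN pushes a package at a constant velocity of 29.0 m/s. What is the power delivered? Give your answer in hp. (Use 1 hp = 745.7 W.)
Convert to SI: F = 255.0 N, v = 29.0 m/s
P = Fv = (255.0)(29.0) = 7395.0 W = 9.917 hp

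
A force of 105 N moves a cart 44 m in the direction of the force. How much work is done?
W = F·d = (105)(44) = 4620 J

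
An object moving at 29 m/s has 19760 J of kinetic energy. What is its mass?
m = 2·KE/v² = 2·19760/(29)² = 46.99 kg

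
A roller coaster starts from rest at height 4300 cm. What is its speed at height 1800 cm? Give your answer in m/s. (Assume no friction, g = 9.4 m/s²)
Convert to SI: h₁−h₂ = 25.0 m
mgh₁ = mgh₂ + ½mv² ⇒ v = √(2g(h₁−h₂)) = √(2·9.4·25.0) = 21.68 m/s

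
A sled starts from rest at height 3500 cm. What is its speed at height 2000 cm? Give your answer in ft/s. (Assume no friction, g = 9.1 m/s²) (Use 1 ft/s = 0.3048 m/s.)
Convert to SI: h₁−h₂ = 15.0 m
mgh₁ = mgh₂ + ½mv² ⇒ v = √(2g(h₁−h₂)) = √(2·9.1·15.0) = 16.5227 m/s = 54.21 ft/s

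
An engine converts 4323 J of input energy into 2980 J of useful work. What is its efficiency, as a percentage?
η = W_out/W_in = 2980/4323 = 68.93%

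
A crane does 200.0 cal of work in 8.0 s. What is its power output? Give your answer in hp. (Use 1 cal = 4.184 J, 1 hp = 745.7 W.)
Convert to SI: W = 836.8 J, t = 8.0 s
P = W/t = 836.8/8.0 = 104.6 W = 0.1403 hp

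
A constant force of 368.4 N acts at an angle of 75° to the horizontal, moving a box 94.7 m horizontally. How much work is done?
W = F·d·cosθ = (368.4)(94.7)cos(75°) = 9030 J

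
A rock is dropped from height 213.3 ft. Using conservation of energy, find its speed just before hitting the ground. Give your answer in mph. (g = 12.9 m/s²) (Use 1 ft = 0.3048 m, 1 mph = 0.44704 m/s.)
Convert to SI: h = 65.0138 m
mgh = ½mv² ⇒ v = √(2gh) = √(2·12.9·65.0138) = 40.9555 m/s = 91.61 mph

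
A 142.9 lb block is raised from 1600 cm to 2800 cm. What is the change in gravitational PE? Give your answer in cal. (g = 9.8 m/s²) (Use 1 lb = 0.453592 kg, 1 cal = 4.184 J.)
Convert to SI: m = 64.8183 kg, Δh = 12.0 m
ΔPE = mgΔh = (64.8183)(9.8)(12.0) = 7622.63 J = 1822 cal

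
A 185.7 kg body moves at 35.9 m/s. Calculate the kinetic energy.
KE = ½mv² = ½(185.7)(35.9)² = 119700 J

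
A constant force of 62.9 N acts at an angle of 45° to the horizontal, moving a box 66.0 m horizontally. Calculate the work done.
W = F·d·cosθ = (62.9)(66.0)cos(45°) = 2935 J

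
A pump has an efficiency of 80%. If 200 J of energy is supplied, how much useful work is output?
W_out = η·W_in = 0.8·200 = 160.0 J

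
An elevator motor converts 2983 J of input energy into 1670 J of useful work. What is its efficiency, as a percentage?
η = W_out/W_in = 1670/2983 = 55.98%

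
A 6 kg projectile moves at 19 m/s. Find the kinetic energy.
KE = ½mv² = ½(6)(19)² = 1083.0 J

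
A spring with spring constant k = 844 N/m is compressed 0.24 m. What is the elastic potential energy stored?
PE = ½kx² = ½(844)(0.24)² = 24.31 J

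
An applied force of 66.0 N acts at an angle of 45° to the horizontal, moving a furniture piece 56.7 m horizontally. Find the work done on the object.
W = F·d·cosθ = (66.0)(56.7)cos(45°) = 2646 J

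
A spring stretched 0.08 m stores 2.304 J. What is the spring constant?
k = 2·PE/x² = 2·2.304/(0.08)² = 720.0 N/m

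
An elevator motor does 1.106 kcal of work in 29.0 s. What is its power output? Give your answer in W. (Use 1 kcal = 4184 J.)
Convert to SI: W = 4627.5 J, t = 29.0 s
P = W/t = 4627.5/29.0 = 159.6 W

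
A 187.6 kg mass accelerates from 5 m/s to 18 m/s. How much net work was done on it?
W = ΔKE = ½m(v₂² − v₁²) = ½(187.6)(18² − 5²) = 28046.2 J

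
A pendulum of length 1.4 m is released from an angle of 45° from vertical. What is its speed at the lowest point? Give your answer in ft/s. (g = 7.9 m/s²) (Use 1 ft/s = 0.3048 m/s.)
h = L(1 − cosθ) = 1.4(1 − cos45°) = 0.410051 m
v = √(2gh) = √(2·7.9·0.410051) = 2.54535 m/s = 8.351 ft/s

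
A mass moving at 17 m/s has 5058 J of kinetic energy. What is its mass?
m = 2·KE/v² = 2·5058/(17)² = 35.0 kg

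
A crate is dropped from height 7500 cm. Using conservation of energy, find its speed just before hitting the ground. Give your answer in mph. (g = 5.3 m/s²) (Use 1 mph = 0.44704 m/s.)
Convert to SI: h = 75.0 m
mgh = ½mv² ⇒ v = √(2gh) = √(2·5.3·75.0) = 28.1957 m/s = 63.07 mph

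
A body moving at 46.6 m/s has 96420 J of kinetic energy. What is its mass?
m = 2·KE/v² = 2·96420/(46.6)² = 88.8 kg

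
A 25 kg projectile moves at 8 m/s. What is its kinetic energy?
KE = ½mv² = ½(25)(8)² = 800.0 J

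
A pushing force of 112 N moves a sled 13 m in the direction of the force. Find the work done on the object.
W = F·d = (112)(13) = 1456 J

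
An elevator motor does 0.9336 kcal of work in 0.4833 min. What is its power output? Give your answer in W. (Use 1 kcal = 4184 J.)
Convert to SI: W = 3906.18 J, t = 28.998 s
P = W/t = 3906.18/28.998 = 134.7 W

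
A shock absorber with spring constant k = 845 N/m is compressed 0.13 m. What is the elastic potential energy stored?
PE = ½kx² = ½(845)(0.13)² = 7.14 J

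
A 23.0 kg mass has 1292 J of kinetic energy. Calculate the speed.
v = √(2·KE/m) = √(2·1292/23.0) = 10.6 m/s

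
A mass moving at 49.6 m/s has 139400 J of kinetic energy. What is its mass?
m = 2·KE/v² = 2·139400/(49.6)² = 113.3 kg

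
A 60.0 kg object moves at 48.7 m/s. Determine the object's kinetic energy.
KE = ½mv² = ½(60.0)(48.7)² = 71150 J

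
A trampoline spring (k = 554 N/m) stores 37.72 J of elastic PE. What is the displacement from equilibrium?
x = √(2·PE/k) = √(2·37.72/554) = 0.369 m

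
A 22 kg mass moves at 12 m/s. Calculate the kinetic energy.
KE = ½mv² = ½(22)(12)² = 1584.0 J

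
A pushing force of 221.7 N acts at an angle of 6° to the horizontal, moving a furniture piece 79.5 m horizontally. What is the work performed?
W = F·d·cosθ = (221.7)(79.5)cos(6°) = 17530 J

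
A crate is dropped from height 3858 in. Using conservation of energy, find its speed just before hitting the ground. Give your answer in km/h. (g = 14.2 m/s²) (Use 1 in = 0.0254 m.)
Convert to SI: h = 97.9932 m
mgh = ½mv² ⇒ v = √(2gh) = √(2·14.2·97.9932) = 52.7542 m/s = 189.9 km/h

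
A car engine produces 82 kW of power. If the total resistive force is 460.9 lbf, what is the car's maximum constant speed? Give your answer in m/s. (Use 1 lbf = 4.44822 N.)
Convert to SI: F = 2050.18 N
P = Fv ⇒ v = P/F = 82000 W/2050.18 N = 40.0 m/s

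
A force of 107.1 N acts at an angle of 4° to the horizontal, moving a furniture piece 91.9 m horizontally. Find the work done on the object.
W = F·d·cosθ = (107.1)(91.9)cos(4°) = 9819 J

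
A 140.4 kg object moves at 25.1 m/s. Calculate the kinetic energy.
KE = ½mv² = ½(140.4)(25.1)² = 44230 J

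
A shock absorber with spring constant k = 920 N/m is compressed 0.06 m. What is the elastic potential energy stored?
PE = ½kx² = ½(920)(0.06)² = 1.656 J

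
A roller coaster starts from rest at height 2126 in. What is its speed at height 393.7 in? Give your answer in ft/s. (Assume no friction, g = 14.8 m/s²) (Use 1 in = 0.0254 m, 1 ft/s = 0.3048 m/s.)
Convert to SI: h₁−h₂ = 44.0004 m
mgh₁ = mgh₂ + ½mv² ⇒ v = √(2g(h₁−h₂)) = √(2·14.8·44.0004) = 36.089 m/s = 118.4 ft/s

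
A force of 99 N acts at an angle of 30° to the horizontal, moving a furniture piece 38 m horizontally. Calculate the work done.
W = F·d·cosθ = (99)(38)cos(30°) = 3258 J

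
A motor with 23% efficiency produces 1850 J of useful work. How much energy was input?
W_in = W_out/η = 1850/0.23 = 8043 J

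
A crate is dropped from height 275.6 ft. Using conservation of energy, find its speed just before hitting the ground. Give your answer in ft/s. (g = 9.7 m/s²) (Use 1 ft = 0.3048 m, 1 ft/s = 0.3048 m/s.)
Convert to SI: h = 84.0029 m
mgh = ½mv² ⇒ v = √(2gh) = √(2·9.7·84.0029) = 40.369 m/s = 132.4 ft/s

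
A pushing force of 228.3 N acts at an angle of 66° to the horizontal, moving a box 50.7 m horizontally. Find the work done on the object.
W = F·d·cosθ = (228.3)(50.7)cos(66°) = 4708 J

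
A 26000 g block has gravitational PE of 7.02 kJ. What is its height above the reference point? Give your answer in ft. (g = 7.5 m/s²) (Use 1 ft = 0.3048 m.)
Convert to SI: m = 26.0 kg, PE = 7020.0 J
h = PE/(mg) = 7020.0/(26.0·7.5) = 36.0 m = 118.1 ft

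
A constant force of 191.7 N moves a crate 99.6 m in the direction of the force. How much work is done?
W = F·d = (191.7)(99.6) = 19090 J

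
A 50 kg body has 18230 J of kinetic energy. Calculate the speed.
v = √(2·KE/m) = √(2·18230/50) = 27.0 m/s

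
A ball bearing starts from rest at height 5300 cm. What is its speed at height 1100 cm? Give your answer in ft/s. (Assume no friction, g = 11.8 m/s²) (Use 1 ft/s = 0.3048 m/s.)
Convert to SI: h₁−h₂ = 42.0 m
mgh₁ = mgh₂ + ½mv² ⇒ v = √(2g(h₁−h₂)) = √(2·11.8·42.0) = 31.4833 m/s = 103.3 ft/s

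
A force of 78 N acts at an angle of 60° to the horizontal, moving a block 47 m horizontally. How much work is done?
W = F·d·cosθ = (78)(47)cos(60°) = 1833 J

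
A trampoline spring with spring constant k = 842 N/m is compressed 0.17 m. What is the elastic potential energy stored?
PE = ½kx² = ½(842)(0.17)² = 12.17 J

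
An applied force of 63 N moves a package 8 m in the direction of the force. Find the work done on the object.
W = F·d = (63)(8) = 504.0 J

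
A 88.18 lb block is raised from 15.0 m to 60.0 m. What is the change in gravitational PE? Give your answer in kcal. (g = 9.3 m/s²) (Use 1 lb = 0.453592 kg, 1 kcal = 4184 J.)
Convert to SI: m = 39.9977 kg, Δh = 45.0 m
ΔPE = mgΔh = (39.9977)(9.3)(45.0) = 16739.1 J = 4.001 kcal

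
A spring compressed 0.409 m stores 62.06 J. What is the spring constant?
k = 2·PE/x² = 2·62.06/(0.409)² = 742.0 N/m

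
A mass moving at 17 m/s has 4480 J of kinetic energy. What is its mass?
m = 2·KE/v² = 2·4480/(17)² = 31.0 kg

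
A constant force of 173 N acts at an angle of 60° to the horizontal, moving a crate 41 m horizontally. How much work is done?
W = F·d·cosθ = (173)(41)cos(60°) = 3547 J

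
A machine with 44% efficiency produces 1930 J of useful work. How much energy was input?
W_in = W_out/η = 1930/0.44 = 4386 J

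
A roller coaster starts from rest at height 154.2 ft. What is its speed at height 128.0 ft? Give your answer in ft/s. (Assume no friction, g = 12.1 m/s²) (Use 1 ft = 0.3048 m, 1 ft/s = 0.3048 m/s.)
Convert to SI: h₁−h₂ = 7.98576 m
mgh₁ = mgh₂ + ½mv² ⇒ v = √(2g(h₁−h₂)) = √(2·12.1·7.98576) = 13.9016 m/s = 45.61 ft/s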